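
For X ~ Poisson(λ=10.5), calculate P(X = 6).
0.051252

We have X ~ Poisson(λ=10.5).

For a Poisson distribution, the PMF gives us the probability of each outcome.

Using the PMF formula:
P(X = 6) = 0.051252

Rounded to 4 decimal places: 0.0513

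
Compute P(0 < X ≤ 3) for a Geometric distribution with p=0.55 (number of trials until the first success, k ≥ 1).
0.908875

We have X ~ Geometric(p=0.55) (number of trials until the first success, k ≥ 1).

To find P(0 < X ≤ 3), we use:
P(0 < X ≤ 3) = P(X ≤ 3) - P(X ≤ 0)
                 = F(3) - F(0)
                 = 0.908875 - 0.000000
                 = 0.908875

So there's approximately a 90.9% chance that X falls in this range.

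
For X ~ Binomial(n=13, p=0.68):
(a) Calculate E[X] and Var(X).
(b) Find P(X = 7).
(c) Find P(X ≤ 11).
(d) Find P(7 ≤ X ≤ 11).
(a) E[X] = 8.8400, Var(X) = 2.8288
(b) P(X = 7) = 0.123874
(c) P(X ≤ 11) = 0.952690
(d) P(7 ≤ X ≤ 11) = 0.867290

We have X ~ Binomial(n=13, p=0.68).

(a) Moments:
E[X] = 8.8400
Var(X) = 2.8288
σ = √Var(X) = 1.6819

(b) Point probability using PMF:
P(X = 7) = 0.123874

(c) Cumulative probability using CDF:
P(X ≤ 11) = F(11) = 0.952690

(d) Range probability:
P(7 ≤ X ≤ 11) = P(X ≤ 11) - P(X ≤ 6)
                   = F(11) - F(6)
                   = 0.952690 - 0.085400
                   = 0.867290

This means approximately 86.7% of outcomes fall in the interval [7, 11].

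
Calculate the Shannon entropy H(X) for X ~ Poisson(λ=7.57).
2.4191 nats

We have X ~ Poisson(λ=7.57).

The Shannon entropy measures the uncertainty or information content of the distribution.

For a Poisson distribution with λ=7.57:
H(X) = 2.4191 nats

(In bits, this would be 3.4900 bits.)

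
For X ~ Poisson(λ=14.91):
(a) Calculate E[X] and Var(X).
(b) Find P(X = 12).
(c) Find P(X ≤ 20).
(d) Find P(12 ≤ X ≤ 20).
(a) E[X] = 14.9100, Var(X) = 14.9100
(b) P(X = 12) = 0.084346
(c) P(X ≤ 20) = 0.920736
(d) P(12 ≤ X ≤ 20) = 0.729946

We have X ~ Poisson(λ=14.91).

(a) Moments:
E[X] = 14.9100
Var(X) = 14.9100
σ = √Var(X) = 3.8613

(b) Point probability using PMF:
P(X = 12) = 0.084346

(c) Cumulative probability using CDF:
P(X ≤ 20) = F(20) = 0.920736

(d) Range probability:
P(12 ≤ X ≤ 20) = P(X ≤ 20) - P(X ≤ 11)
                   = F(20) - F(11)
                   = 0.920736 - 0.190789
                   = 0.729946

This means approximately 73.0% of outcomes fall in the interval [12, 20].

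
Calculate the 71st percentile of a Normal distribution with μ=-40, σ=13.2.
-32.6953

We have X ~ Normal(μ=-40, σ=13.2).

We want to find x such that P(X ≤ x) = 0.71.

This is the 71st percentile, which means 71% of values fall below this point.

Using the inverse CDF (quantile function):
x = F⁻¹(0.71) = -32.6953

Verification: P(X ≤ -32.6953) = 0.71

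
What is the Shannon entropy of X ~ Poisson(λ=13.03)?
2.6959 nats

We have X ~ Poisson(λ=13.03).

The Shannon entropy measures the uncertainty or information content of the distribution.

For a Poisson distribution with λ=13.03:
H(X) = 2.6959 nats

(In bits, this would be 3.8894 bits.)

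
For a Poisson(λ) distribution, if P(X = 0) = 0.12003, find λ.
λ = 2.1200

For a Poisson(λ) distribution, the PMF at 0 is:
P(X = 0) = λ^0 e^(-λ) / 0! = e^(-λ)

Given P(X = 0) = 0.12003:
e^(-λ) = 0.12003
-λ = ln(0.12003)
λ = -ln(0.12003) = 2.1200

Verification: e^(-2.1200) = 0.12003 ✓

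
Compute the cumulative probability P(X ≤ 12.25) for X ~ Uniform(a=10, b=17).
0.321429

We have X ~ Uniform(a=10, b=17).

The CDF gives us P(X ≤ k).

Using the CDF:
P(X ≤ 12.25) = 0.321429

This means there's approximately a 32.1% chance that X is at most 12.25.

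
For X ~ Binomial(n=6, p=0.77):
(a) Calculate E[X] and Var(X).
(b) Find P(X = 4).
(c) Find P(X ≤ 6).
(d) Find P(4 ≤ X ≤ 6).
(a) E[X] = 4.6200, Var(X) = 1.0626
(b) P(X = 4) = 0.278939
(c) P(X ≤ 6) = 1.000000
(d) P(4 ≤ X ≤ 6) = 0.860898

We have X ~ Binomial(n=6, p=0.77).

(a) Moments:
E[X] = 4.6200
Var(X) = 1.0626
σ = √Var(X) = 1.0308

(b) Point probability using PMF:
P(X = 4) = 0.278939

(c) Cumulative probability using CDF:
P(X ≤ 6) = F(6) = 1.000000

(d) Range probability:
P(4 ≤ X ≤ 6) = P(X ≤ 6) - P(X ≤ 3)
                   = F(6) - F(3)
                   = 1.000000 - 0.139102
                   = 0.860898

This means approximately 86.1% of outcomes fall in the interval [4, 6].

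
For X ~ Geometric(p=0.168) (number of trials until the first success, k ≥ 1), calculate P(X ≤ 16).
0.947280

We have X ~ Geometric(p=0.168) (number of trials until the first success, k ≥ 1).

The CDF gives us P(X ≤ k).

Using the CDF:
P(X ≤ 16) = 0.947280

This means there's approximately a 94.7% chance that X is at most 16.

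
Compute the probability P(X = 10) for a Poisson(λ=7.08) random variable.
0.073412

We have X ~ Poisson(λ=7.08).

For a Poisson distribution, the PMF gives us the probability of each outcome.

Using the PMF formula:
P(X = 10) = 0.073412

Rounded to 4 decimal places: 0.0734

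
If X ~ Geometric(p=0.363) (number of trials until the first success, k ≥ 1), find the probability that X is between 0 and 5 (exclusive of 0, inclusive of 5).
0.895119

We have X ~ Geometric(p=0.363) (number of trials until the first success, k ≥ 1).

To find P(0 < X ≤ 5), we use:
P(0 < X ≤ 5) = P(X ≤ 5) - P(X ≤ 0)
                 = F(5) - F(0)
                 = 0.895119 - 0.000000
                 = 0.895119

So there's approximately a 89.5% chance that X falls in this range.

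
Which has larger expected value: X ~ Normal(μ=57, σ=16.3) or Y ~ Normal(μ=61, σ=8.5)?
Y has larger mean (61.0000 > 57.0000)

Compute the expected value for each distribution:

X ~ Normal(μ=57, σ=16.3):
E[X] = 57.0000

Y ~ Normal(μ=61, σ=8.5):
E[Y] = 61.0000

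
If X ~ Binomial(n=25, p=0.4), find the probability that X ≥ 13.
0.153768

We have X ~ Binomial(n=25, p=0.4).

For discrete distributions, P(X ≥ 13) = 1 - P(X ≤ 12).

P(X ≤ 12) = 0.846232
P(X ≥ 13) = 1 - 0.846232 = 0.153768

So there's approximately a 15.4% chance that X is at least 13.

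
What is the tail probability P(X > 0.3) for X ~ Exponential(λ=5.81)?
0.174995

We have X ~ Exponential(λ=5.81).

P(X > 0.3) = 1 - P(X ≤ 0.3)
                = 1 - F(0.3)
                = 1 - 0.825005
                = 0.174995

So there's approximately a 17.5% chance that X exceeds 0.3.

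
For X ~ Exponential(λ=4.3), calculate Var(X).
0.0541

We have X ~ Exponential(λ=4.3).

For an Exponential distribution with λ=4.3:
Var(X) = 0.0541

The variance measures the spread of the distribution around the mean.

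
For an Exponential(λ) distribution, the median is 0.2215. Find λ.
λ = 3.1293

For X ~ Exponential(λ), the CDF is F(x) = 1 - e^(-λx).
The median m satisfies F(m) = 0.5:
1 - e^(-λm) = 0.5
e^(-λm) = 0.5
λm = ln(2)
m = ln(2) / λ

Given m = 0.2215:
λ = ln(2) / 0.2215 = 0.693147 / 0.2215 = 3.1293

Verification: ln(2) / 3.1293 = 0.2215 ✓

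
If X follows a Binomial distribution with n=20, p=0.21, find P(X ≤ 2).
0.176985

We have X ~ Binomial(n=20, p=0.21).

The CDF gives us P(X ≤ k).

Using the CDF:
P(X ≤ 2) = 0.176985

This means there's approximately a 17.7% chance that X is at most 2.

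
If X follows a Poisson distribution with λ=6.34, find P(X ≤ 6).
0.551861

We have X ~ Poisson(λ=6.34).

The CDF gives us P(X ≤ k).

Using the CDF:
P(X ≤ 6) = 0.551861

This means there's approximately a 55.2% chance that X is at most 6.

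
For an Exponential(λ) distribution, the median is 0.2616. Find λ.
λ = 2.6496

For X ~ Exponential(λ), the CDF is F(x) = 1 - e^(-λx).
The median m satisfies F(m) = 0.5:
1 - e^(-λm) = 0.5
e^(-λm) = 0.5
λm = ln(2)
m = ln(2) / λ

Given m = 0.2616:
λ = ln(2) / 0.2616 = 0.693147 / 0.2616 = 2.6496

Verification: ln(2) / 2.6496 = 0.2616 ✓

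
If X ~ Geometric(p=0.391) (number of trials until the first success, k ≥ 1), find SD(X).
1.9959

We have X ~ Geometric(p=0.391) (number of trials until the first success, k ≥ 1).

For a Geometric distribution with p=0.391 (number of trials until the first success, k ≥ 1):
σ = √Var(X) = 1.9959

The standard deviation is the square root of the variance.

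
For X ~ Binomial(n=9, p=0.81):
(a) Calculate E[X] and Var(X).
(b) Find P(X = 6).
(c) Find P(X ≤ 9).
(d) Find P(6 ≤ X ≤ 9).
(a) E[X] = 7.2900, Var(X) = 1.3851
(b) P(X = 6) = 0.162723
(c) P(X ≤ 9) = 1.000000
(d) P(6 ≤ X ≤ 9) = 0.926991

We have X ~ Binomial(n=9, p=0.81).

(a) Moments:
E[X] = 7.2900
Var(X) = 1.3851
σ = √Var(X) = 1.1769

(b) Point probability using PMF:
P(X = 6) = 0.162723

(c) Cumulative probability using CDF:
P(X ≤ 9) = F(9) = 1.000000

(d) Range probability:
P(6 ≤ X ≤ 9) = P(X ≤ 9) - P(X ≤ 5)
                   = F(9) - F(5)
                   = 1.000000 - 0.073009
                   = 0.926991

This means approximately 92.7% of outcomes fall in the interval [6, 9].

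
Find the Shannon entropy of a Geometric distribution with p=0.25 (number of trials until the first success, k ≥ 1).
2.2493 nats

We have X ~ Geometric(p=0.25) (number of trials until the first success, k ≥ 1).

The Shannon entropy measures the uncertainty or information content of the distribution.

For a Geometric distribution with p=0.25 (number of trials until the first success, k ≥ 1):
H(X) = 2.2493 nats

(In bits, this would be 3.2451 bits.)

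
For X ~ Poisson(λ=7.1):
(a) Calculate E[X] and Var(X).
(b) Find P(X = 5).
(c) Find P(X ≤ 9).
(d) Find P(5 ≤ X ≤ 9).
(a) E[X] = 7.1000, Var(X) = 7.1000
(b) P(X = 5) = 0.124057
(c) P(X ≤ 9) = 0.820212
(d) P(5 ≤ X ≤ 9) = 0.656149

We have X ~ Poisson(λ=7.1).

(a) Moments:
E[X] = 7.1000
Var(X) = 7.1000
σ = √Var(X) = 2.6646

(b) Point probability using PMF:
P(X = 5) = 0.124057

(c) Cumulative probability using CDF:
P(X ≤ 9) = F(9) = 0.820212

(d) Range probability:
P(5 ≤ X ≤ 9) = P(X ≤ 9) - P(X ≤ 4)
                   = F(9) - F(4)
                   = 0.820212 - 0.164063
                   = 0.656149

This means approximately 65.6% of outcomes fall in the interval [5, 9].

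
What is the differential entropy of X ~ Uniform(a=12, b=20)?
2.0794 nats

We have X ~ Uniform(a=12, b=20).

The differential entropy measures the uncertainty or information content of the distribution.

For a Uniform distribution with a=12, b=20:
h(X) = 2.0794 nats

(In bits, this would be 3.0000 bits.)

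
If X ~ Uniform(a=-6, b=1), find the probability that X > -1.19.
0.312857

We have X ~ Uniform(a=-6, b=1).

P(X > -1.19) = 1 - P(X ≤ -1.19)
                = 1 - F(-1.19)
                = 1 - 0.687143
                = 0.312857

So there's approximately a 31.3% chance that X exceeds -1.19.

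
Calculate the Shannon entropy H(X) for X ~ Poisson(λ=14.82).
2.7611 nats

We have X ~ Poisson(λ=14.82).

The Shannon entropy measures the uncertainty or information content of the distribution.

For a Poisson distribution with λ=14.82:
H(X) = 2.7611 nats

(In bits, this would be 3.9834 bits.)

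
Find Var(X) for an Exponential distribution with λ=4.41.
0.0514

We have X ~ Exponential(λ=4.41).

For an Exponential distribution with λ=4.41:
Var(X) = 0.0514

The variance measures the spread of the distribution around the mean.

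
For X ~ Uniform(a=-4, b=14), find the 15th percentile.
-1.3000

We have X ~ Uniform(a=-4, b=14).

We want to find x such that P(X ≤ x) = 0.15.

This is the 15th percentile, which means 15% of values fall below this point.

Using the inverse CDF (quantile function):
x = F⁻¹(0.15) = -1.3000

Verification: P(X ≤ -1.3000) = 0.15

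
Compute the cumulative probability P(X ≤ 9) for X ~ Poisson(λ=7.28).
0.801007

We have X ~ Poisson(λ=7.28).

The CDF gives us P(X ≤ k).

Using the CDF:
P(X ≤ 9) = 0.801007

This means there's approximately a 80.1% chance that X is at most 9.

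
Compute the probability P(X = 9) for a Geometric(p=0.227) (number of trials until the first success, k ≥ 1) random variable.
0.028938

We have X ~ Geometric(p=0.227) (number of trials until the first success, k ≥ 1).

For a Geometric distribution, the PMF gives us the probability of each outcome.

Using the PMF formula:
P(X = 9) = 0.028938

Rounded to 4 decimal places: 0.0289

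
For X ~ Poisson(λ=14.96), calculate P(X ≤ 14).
0.469757

We have X ~ Poisson(λ=14.96).

The CDF gives us P(X ≤ k).

Using the CDF:
P(X ≤ 14) = 0.469757

This means there's approximately a 47.0% chance that X is at most 14.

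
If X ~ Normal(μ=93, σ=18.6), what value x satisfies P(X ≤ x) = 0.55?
95.3373

We have X ~ Normal(μ=93, σ=18.6).

We want to find x such that P(X ≤ x) = 0.55.

This is the 55th percentile, which means 55% of values fall below this point.

Using the inverse CDF (quantile function):
x = F⁻¹(0.55) = 95.3373

Verification: P(X ≤ 95.3373) = 0.55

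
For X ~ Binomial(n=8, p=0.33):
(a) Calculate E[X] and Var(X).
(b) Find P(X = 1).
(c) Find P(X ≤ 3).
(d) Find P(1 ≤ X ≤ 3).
(a) E[X] = 2.6400, Var(X) = 1.7688
(b) P(X = 1) = 0.160003
(c) P(X ≤ 3) = 0.748144
(d) P(1 ≤ X ≤ 3) = 0.707537

We have X ~ Binomial(n=8, p=0.33).

(a) Moments:
E[X] = 2.6400
Var(X) = 1.7688
σ = √Var(X) = 1.3300

(b) Point probability using PMF:
P(X = 1) = 0.160003

(c) Cumulative probability using CDF:
P(X ≤ 3) = F(3) = 0.748144

(d) Range probability:
P(1 ≤ X ≤ 3) = P(X ≤ 3) - P(X ≤ 0)
                   = F(3) - F(0)
                   = 0.748144 - 0.040607
                   = 0.707537

This means approximately 70.8% of outcomes fall in the interval [1, 3].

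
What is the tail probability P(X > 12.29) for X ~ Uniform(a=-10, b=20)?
0.257000

We have X ~ Uniform(a=-10, b=20).

P(X > 12.29) = 1 - P(X ≤ 12.29)
                = 1 - F(12.29)
                = 1 - 0.743000
                = 0.257000

So there's approximately a 25.7% chance that X exceeds 12.29.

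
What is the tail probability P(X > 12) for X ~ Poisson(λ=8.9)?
0.117072

We have X ~ Poisson(λ=8.9).

P(X > 12) = 1 - P(X ≤ 12)
                = 1 - F(12)
                = 1 - 0.882928
                = 0.117072

So there's approximately a 11.7% chance that X exceeds 12.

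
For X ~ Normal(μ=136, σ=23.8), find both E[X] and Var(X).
E[X] = 136.0000, Var(X) = 566.4400

We have X ~ Normal(μ=136, σ=23.8).

For a Normal distribution with μ=136, σ=23.8:

Expected value:
E[X] = 136.0000

Variance:
Var(X) = 566.4400

Standard deviation:
σ = √Var(X) = 23.8000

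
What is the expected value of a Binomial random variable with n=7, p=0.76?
5.3200

We have X ~ Binomial(n=7, p=0.76).

For a Binomial distribution with n=7, p=0.76:
E[X] = 5.3200

This is the expected (average) value of X.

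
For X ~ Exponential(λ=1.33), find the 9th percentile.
0.0709

We have X ~ Exponential(λ=1.33).

We want to find x such that P(X ≤ x) = 0.09.

This is the 9th percentile, which means 9% of values fall below this point.

Using the inverse CDF (quantile function):
x = F⁻¹(0.09) = 0.0709

Verification: P(X ≤ 0.0709) = 0.09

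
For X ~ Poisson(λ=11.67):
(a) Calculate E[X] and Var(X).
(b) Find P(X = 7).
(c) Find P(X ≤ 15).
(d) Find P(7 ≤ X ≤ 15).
(a) E[X] = 11.6700, Var(X) = 11.6700
(b) P(X = 7) = 0.049986
(c) P(X ≤ 15) = 0.867303
(d) P(7 ≤ X ≤ 15) = 0.812346

We have X ~ Poisson(λ=11.67).

(a) Moments:
E[X] = 11.6700
Var(X) = 11.6700
σ = √Var(X) = 3.4161

(b) Point probability using PMF:
P(X = 7) = 0.049986

(c) Cumulative probability using CDF:
P(X ≤ 15) = F(15) = 0.867303

(d) Range probability:
P(7 ≤ X ≤ 15) = P(X ≤ 15) - P(X ≤ 6)
                   = F(15) - F(6)
                   = 0.867303 - 0.054957
                   = 0.812346

This means approximately 81.2% of outcomes fall in the interval [7, 15].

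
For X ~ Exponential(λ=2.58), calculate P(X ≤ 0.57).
0.770212

We have X ~ Exponential(λ=2.58).

The CDF gives us P(X ≤ k).

Using the CDF:
P(X ≤ 0.57) = 0.770212

This means there's approximately a 77.0% chance that X is at most 0.57.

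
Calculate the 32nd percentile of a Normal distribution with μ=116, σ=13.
109.9199

We have X ~ Normal(μ=116, σ=13).

We want to find x such that P(X ≤ x) = 0.32.

This is the 32nd percentile, which means 32% of values fall below this point.

Using the inverse CDF (quantile function):
x = F⁻¹(0.32) = 109.9199

Verification: P(X ≤ 109.9199) = 0.32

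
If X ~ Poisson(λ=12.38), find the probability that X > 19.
0.028122

We have X ~ Poisson(λ=12.38).

P(X > 19) = 1 - P(X ≤ 19)
                = 1 - F(19)
                = 1 - 0.971878
                = 0.028122

So there's approximately a 2.8% chance that X exceeds 19.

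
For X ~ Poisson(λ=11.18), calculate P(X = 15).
0.056848

We have X ~ Poisson(λ=11.18).

For a Poisson distribution, the PMF gives us the probability of each outcome.

Using the PMF formula:
P(X = 15) = 0.056848

Rounded to 4 decimal places: 0.0568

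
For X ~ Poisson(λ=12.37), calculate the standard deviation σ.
3.5171

We have X ~ Poisson(λ=12.37).

For a Poisson distribution with λ=12.37:
σ = √Var(X) = 3.5171

The standard deviation is the square root of the variance.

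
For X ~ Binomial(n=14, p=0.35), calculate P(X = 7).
0.108247

We have X ~ Binomial(n=14, p=0.35).

For a Binomial distribution, the PMF gives us the probability of each outcome.

Using the PMF formula:
P(X = 7) = 0.108247

Rounded to 4 decimal places: 0.1082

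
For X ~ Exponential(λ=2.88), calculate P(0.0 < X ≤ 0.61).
0.827404

We have X ~ Exponential(λ=2.88).

To find P(0.0 < X ≤ 0.61), we use:
P(0.0 < X ≤ 0.61) = P(X ≤ 0.61) - P(X ≤ 0.0)
                 = F(0.61) - F(0.0)
                 = 0.827404 - 0.000000
                 = 0.827404

So there's approximately a 82.7% chance that X falls in this range.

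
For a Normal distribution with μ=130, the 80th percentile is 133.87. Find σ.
σ = 4.5983

For X ~ Normal(μ, σ), the p-th percentile satisfies x = μ + z_p × σ,
where z_p = Φ⁻¹(p) is the standard normal quantile.

Step 1: z_{0.8} = Φ⁻¹(0.8) = 0.8416

Step 2: Solve for σ:
133.87 = 130 + 0.8416 × σ
σ = (133.87 - 130) / 0.8416
σ = 3.87 / 0.8416
σ = 4.5983

Verification: μ + z × σ = 130 + 0.8416 × 4.5983 = 133.87 ✓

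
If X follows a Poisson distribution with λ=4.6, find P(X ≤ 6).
0.818029

We have X ~ Poisson(λ=4.6).

The CDF gives us P(X ≤ k).

Using the CDF:
P(X ≤ 6) = 0.818029

This means there's approximately a 81.8% chance that X is at most 6.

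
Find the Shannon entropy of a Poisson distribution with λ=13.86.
2.7272 nats

We have X ~ Poisson(λ=13.86).

The Shannon entropy measures the uncertainty or information content of the distribution.

For a Poisson distribution with λ=13.86:
H(X) = 2.7272 nats

(In bits, this would be 3.9345 bits.)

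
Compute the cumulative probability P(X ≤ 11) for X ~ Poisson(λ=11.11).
0.566138

We have X ~ Poisson(λ=11.11).

The CDF gives us P(X ≤ k).

Using the CDF:
P(X ≤ 11) = 0.566138

This means there's approximately a 56.6% chance that X is at most 11.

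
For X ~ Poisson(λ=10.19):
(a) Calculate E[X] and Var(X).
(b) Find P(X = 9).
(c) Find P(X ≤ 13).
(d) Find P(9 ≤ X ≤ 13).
(a) E[X] = 10.1900, Var(X) = 10.1900
(b) P(X = 9) = 0.122559
(c) P(X ≤ 13) = 0.850221
(d) P(9 ≤ X ≤ 13) = 0.538384

We have X ~ Poisson(λ=10.19).

(a) Moments:
E[X] = 10.1900
Var(X) = 10.1900
σ = √Var(X) = 3.1922

(b) Point probability using PMF:
P(X = 9) = 0.122559

(c) Cumulative probability using CDF:
P(X ≤ 13) = F(13) = 0.850221

(d) Range probability:
P(9 ≤ X ≤ 13) = P(X ≤ 13) - P(X ≤ 8)
                   = F(13) - F(8)
                   = 0.850221 - 0.311837
                   = 0.538384

This means approximately 53.8% of outcomes fall in the interval [9, 13].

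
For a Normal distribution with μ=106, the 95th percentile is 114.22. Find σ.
σ = 4.9974

For X ~ Normal(μ, σ), the p-th percentile satisfies x = μ + z_p × σ,
where z_p = Φ⁻¹(p) is the standard normal quantile.

Step 1: z_{0.95} = Φ⁻¹(0.95) = 1.6449

Step 2: Solve for σ:
114.22 = 106 + 1.6449 × σ
σ = (114.22 - 106) / 1.6449
σ = 8.22 / 1.6449
σ = 4.9974

Verification: μ + z × σ = 106 + 1.6449 × 4.9974 = 114.22 ✓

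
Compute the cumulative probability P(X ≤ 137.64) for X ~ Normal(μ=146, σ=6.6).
0.102637

We have X ~ Normal(μ=146, σ=6.6).

The CDF gives us P(X ≤ k).

Using the CDF:
P(X ≤ 137.64) = 0.102637

This means there's approximately a 10.3% chance that X is at most 137.64.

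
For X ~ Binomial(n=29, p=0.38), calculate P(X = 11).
0.151256

We have X ~ Binomial(n=29, p=0.38).

For a Binomial distribution, the PMF gives us the probability of each outcome.

Using the PMF formula:
P(X = 11) = 0.151256

Rounded to 4 decimal places: 0.1513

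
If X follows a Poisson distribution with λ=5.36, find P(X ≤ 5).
0.553055

We have X ~ Poisson(λ=5.36).

The CDF gives us P(X ≤ k).

Using the CDF:
P(X ≤ 5) = 0.553055

This means there's approximately a 55.3% chance that X is at most 5.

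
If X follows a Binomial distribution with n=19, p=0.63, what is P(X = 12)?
0.186993

We have X ~ Binomial(n=19, p=0.63).

For a Binomial distribution, the PMF gives us the probability of each outcome.

Using the PMF formula:
P(X = 12) = 0.186993

Rounded to 4 decimal places: 0.1870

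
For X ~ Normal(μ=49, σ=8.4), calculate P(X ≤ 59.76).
0.899895

We have X ~ Normal(μ=49, σ=8.4).

The CDF gives us P(X ≤ k).

Using the CDF:
P(X ≤ 59.76) = 0.899895

This means there's approximately a 90.0% chance that X is at most 59.76.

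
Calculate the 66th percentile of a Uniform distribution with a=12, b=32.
25.2000

We have X ~ Uniform(a=12, b=32).

We want to find x such that P(X ≤ x) = 0.66.

This is the 66th percentile, which means 66% of values fall below this point.

Using the inverse CDF (quantile function):
x = F⁻¹(0.66) = 25.2000

Verification: P(X ≤ 25.2000) = 0.66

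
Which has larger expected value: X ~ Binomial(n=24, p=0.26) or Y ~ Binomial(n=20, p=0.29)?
X has larger mean (6.2400 > 5.8000)

Compute the expected value for each distribution:

X ~ Binomial(n=24, p=0.26):
E[X] = 6.2400

Y ~ Binomial(n=20, p=0.29):
E[Y] = 5.8000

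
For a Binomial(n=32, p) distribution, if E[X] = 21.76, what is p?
p = 0.68

For a Binomial(n, p) distribution:
E[X] = n × p

Given n = 32 and E[X] = 21.76:
21.76 = 32 × p
p = 21.76 / 32 = 0.68

Verification: Binomial(32, 0.68) has E[X] = 21.76 ✓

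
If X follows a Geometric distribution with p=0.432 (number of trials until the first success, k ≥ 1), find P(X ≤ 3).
0.816750

We have X ~ Geometric(p=0.432) (number of trials until the first success, k ≥ 1).

The CDF gives us P(X ≤ k).

Using the CDF:
P(X ≤ 3) = 0.816750

This means there's approximately a 81.7% chance that X is at most 3.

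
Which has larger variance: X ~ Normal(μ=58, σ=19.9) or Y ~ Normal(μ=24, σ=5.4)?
X has larger variance (396.0100 > 29.1600)

Compute the variance for each distribution:

X ~ Normal(μ=58, σ=19.9):
Var(X) = 396.0100

Y ~ Normal(μ=24, σ=5.4):
Var(Y) = 29.1600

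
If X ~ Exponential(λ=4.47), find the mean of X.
0.2237

We have X ~ Exponential(λ=4.47).

For an Exponential distribution with λ=4.47:
E[X] = 0.2237

This is the expected (average) value of X.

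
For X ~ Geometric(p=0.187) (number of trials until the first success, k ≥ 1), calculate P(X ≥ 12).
0.102564

We have X ~ Geometric(p=0.187) (number of trials until the first success, k ≥ 1).

For discrete distributions, P(X ≥ 12) = 1 - P(X ≤ 11).

P(X ≤ 11) = 0.897436
P(X ≥ 12) = 1 - 0.897436 = 0.102564

So there's approximately a 10.3% chance that X is at least 12.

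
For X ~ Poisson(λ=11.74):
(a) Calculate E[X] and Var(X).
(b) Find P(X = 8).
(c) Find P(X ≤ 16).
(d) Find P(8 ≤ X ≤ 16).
(a) E[X] = 11.7400, Var(X) = 11.7400
(b) P(X = 8) = 0.071319
(c) P(X ≤ 16) = 0.912214
(d) P(8 ≤ X ≤ 16) = 0.810721

We have X ~ Poisson(λ=11.74).

(a) Moments:
E[X] = 11.7400
Var(X) = 11.7400
σ = √Var(X) = 3.4264

(b) Point probability using PMF:
P(X = 8) = 0.071319

(c) Cumulative probability using CDF:
P(X ≤ 16) = F(16) = 0.912214

(d) Range probability:
P(8 ≤ X ≤ 16) = P(X ≤ 16) - P(X ≤ 7)
                   = F(16) - F(7)
                   = 0.912214 - 0.101493
                   = 0.810721

This means approximately 81.1% of outcomes fall in the interval [8, 16].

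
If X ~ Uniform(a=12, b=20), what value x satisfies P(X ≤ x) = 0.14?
13.1200

We have X ~ Uniform(a=12, b=20).

We want to find x such that P(X ≤ x) = 0.14.

This is the 14th percentile, which means 14% of values fall below this point.

Using the inverse CDF (quantile function):
x = F⁻¹(0.14) = 13.1200

Verification: P(X ≤ 13.1200) = 0.14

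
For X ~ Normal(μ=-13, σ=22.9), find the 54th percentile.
-10.7001

We have X ~ Normal(μ=-13, σ=22.9).

We want to find x such that P(X ≤ x) = 0.54.

This is the 54th percentile, which means 54% of values fall below this point.

Using the inverse CDF (quantile function):
x = F⁻¹(0.54) = -10.7001

Verification: P(X ≤ -10.7001) = 0.54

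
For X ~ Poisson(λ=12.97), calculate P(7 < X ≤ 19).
0.903262

We have X ~ Poisson(λ=12.97).

To find P(7 < X ≤ 19), we use:
P(7 < X ≤ 19) = P(X ≤ 19) - P(X ≤ 7)
                 = F(19) - F(7)
                 = 0.958141 - 0.054878
                 = 0.903262

So there's approximately a 90.3% chance that X falls in this range.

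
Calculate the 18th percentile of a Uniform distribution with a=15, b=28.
17.3400

We have X ~ Uniform(a=15, b=28).

We want to find x such that P(X ≤ x) = 0.18.

This is the 18th percentile, which means 18% of values fall below this point.

Using the inverse CDF (quantile function):
x = F⁻¹(0.18) = 17.3400

Verification: P(X ≤ 17.3400) = 0.18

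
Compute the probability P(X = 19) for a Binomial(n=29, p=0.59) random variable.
0.119044

We have X ~ Binomial(n=29, p=0.59).

For a Binomial distribution, the PMF gives us the probability of each outcome.

Using the PMF formula:
P(X = 19) = 0.119044

Rounded to 4 decimal places: 0.1190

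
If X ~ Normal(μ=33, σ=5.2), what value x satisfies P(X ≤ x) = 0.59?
34.1832

We have X ~ Normal(μ=33, σ=5.2).

We want to find x such that P(X ≤ x) = 0.59.

This is the 59th percentile, which means 59% of values fall below this point.

Using the inverse CDF (quantile function):
x = F⁻¹(0.59) = 34.1832

Verification: P(X ≤ 34.1832) = 0.59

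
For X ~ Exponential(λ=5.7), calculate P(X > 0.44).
0.081431

We have X ~ Exponential(λ=5.7).

P(X > 0.44) = 1 - P(X ≤ 0.44)
                = 1 - F(0.44)
                = 1 - 0.918569
                = 0.081431

So there's approximately a 8.1% chance that X exceeds 0.44.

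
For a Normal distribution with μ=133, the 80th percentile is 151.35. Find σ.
σ = 21.8032

For X ~ Normal(μ, σ), the p-th percentile satisfies x = μ + z_p × σ,
where z_p = Φ⁻¹(p) is the standard normal quantile.

Step 1: z_{0.8} = Φ⁻¹(0.8) = 0.8416

Step 2: Solve for σ:
151.35 = 133 + 0.8416 × σ
σ = (151.35 - 133) / 0.8416
σ = 18.35 / 0.8416
σ = 21.8032

Verification: μ + z × σ = 133 + 0.8416 × 21.8032 = 151.35 ✓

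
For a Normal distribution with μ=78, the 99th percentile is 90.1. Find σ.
σ = 5.2013

For X ~ Normal(μ, σ), the p-th percentile satisfies x = μ + z_p × σ,
where z_p = Φ⁻¹(p) is the standard normal quantile.

Step 1: z_{0.99} = Φ⁻¹(0.99) = 2.3263

Step 2: Solve for σ:
90.1 = 78 + 2.3263 × σ
σ = (90.1 - 78) / 2.3263
σ = 12.10 / 2.3263
σ = 5.2013

Verification: μ + z × σ = 78 + 2.3263 × 5.2013 = 90.10 ✓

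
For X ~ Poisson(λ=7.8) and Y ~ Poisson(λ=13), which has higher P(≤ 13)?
X has higher probability (P(X ≤ 13) = 0.9714 > P(Y ≤ 13) = 0.5730)

Compute P(≤ 13) for each distribution:

X ~ Poisson(λ=7.8):
P(X ≤ 13) = 0.9714

Y ~ Poisson(λ=13):
P(Y ≤ 13) = 0.5730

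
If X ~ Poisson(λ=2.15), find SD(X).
1.4663

We have X ~ Poisson(λ=2.15).

For a Poisson distribution with λ=2.15:
σ = √Var(X) = 1.4663

The standard deviation is the square root of the variance.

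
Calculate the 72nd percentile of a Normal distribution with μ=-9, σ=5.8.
-5.6195

We have X ~ Normal(μ=-9, σ=5.8).

We want to find x such that P(X ≤ x) = 0.72.

This is the 72nd percentile, which means 72% of values fall below this point.

Using the inverse CDF (quantile function):
x = F⁻¹(0.72) = -5.6195

Verification: P(X ≤ -5.6195) = 0.72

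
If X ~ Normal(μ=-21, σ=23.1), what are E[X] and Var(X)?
E[X] = -21.0000, Var(X) = 533.6100

We have X ~ Normal(μ=-21, σ=23.1).

For a Normal distribution with μ=-21, σ=23.1:

Expected value:
E[X] = -21.0000

Variance:
Var(X) = 533.6100

Standard deviation:
σ = √Var(X) = 23.1000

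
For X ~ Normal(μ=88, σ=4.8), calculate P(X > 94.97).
0.073239

We have X ~ Normal(μ=88, σ=4.8).

P(X > 94.97) = 1 - P(X ≤ 94.97)
                = 1 - F(94.97)
                = 1 - 0.926761
                = 0.073239

So there's approximately a 7.3% chance that X exceeds 94.97.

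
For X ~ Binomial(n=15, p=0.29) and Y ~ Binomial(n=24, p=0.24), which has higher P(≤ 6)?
X has higher probability (P(X ≤ 6) = 0.8870 > P(Y ≤ 6) = 0.6515)

Compute P(≤ 6) for each distribution:

X ~ Binomial(n=15, p=0.29):
P(X ≤ 6) = 0.8870

Y ~ Binomial(n=24, p=0.24):
P(Y ≤ 6) = 0.6515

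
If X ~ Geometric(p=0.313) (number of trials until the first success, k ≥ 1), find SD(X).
2.6481

We have X ~ Geometric(p=0.313) (number of trials until the first success, k ≥ 1).

For a Geometric distribution with p=0.313 (number of trials until the first success, k ≥ 1):
σ = √Var(X) = 2.6481

The standard deviation is the square root of the variance.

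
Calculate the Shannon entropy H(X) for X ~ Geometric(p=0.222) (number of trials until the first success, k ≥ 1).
2.3848 nats

We have X ~ Geometric(p=0.222) (number of trials until the first success, k ≥ 1).

The Shannon entropy measures the uncertainty or information content of the distribution.

For a Geometric distribution with p=0.222 (number of trials until the first success, k ≥ 1):
H(X) = 2.3848 nats

(In bits, this would be 3.4406 bits.)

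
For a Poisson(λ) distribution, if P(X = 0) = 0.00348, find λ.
λ = 5.6607

For a Poisson(λ) distribution, the PMF at 0 is:
P(X = 0) = λ^0 e^(-λ) / 0! = e^(-λ)

Given P(X = 0) = 0.00348:
e^(-λ) = 0.00348
-λ = ln(0.00348)
λ = -ln(0.00348) = 5.6607

Verification: e^(-5.6607) = 0.00348 ✓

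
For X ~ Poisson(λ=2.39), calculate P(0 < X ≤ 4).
0.813752

We have X ~ Poisson(λ=2.39).

To find P(0 < X ≤ 4), we use:
P(0 < X ≤ 4) = P(X ≤ 4) - P(X ≤ 0)
                 = F(4) - F(0)
                 = 0.905381 - 0.091630
                 = 0.813752

So there's approximately a 81.4% chance that X falls in this range.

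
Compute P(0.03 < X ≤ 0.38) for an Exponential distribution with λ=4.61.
0.697376

We have X ~ Exponential(λ=4.61).

To find P(0.03 < X ≤ 0.38), we use:
P(0.03 < X ≤ 0.38) = P(X ≤ 0.38) - P(X ≤ 0.03)
                 = F(0.38) - F(0.03)
                 = 0.826539 - 0.129163
                 = 0.697376

So there's approximately a 69.7% chance that X falls in this range.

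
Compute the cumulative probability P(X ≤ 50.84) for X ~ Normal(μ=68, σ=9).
0.028282

We have X ~ Normal(μ=68, σ=9).

The CDF gives us P(X ≤ k).

Using the CDF:
P(X ≤ 50.84) = 0.028282

This means there's approximately a 2.8% chance that X is at most 50.84.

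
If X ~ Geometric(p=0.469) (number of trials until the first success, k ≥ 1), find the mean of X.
2.1322

We have X ~ Geometric(p=0.469) (number of trials until the first success, k ≥ 1).

For a Geometric distribution with p=0.469 (number of trials until the first success, k ≥ 1):
E[X] = 2.1322

This is the expected (average) value of X.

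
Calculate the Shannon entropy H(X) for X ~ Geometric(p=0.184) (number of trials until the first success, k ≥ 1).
2.5946 nats

We have X ~ Geometric(p=0.184) (number of trials until the first success, k ≥ 1).

The Shannon entropy measures the uncertainty or information content of the distribution.

For a Geometric distribution with p=0.184 (number of trials until the first success, k ≥ 1):
H(X) = 2.5946 nats

(In bits, this would be 3.7432 bits.)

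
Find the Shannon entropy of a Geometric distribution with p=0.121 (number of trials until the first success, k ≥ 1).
3.0489 nats

We have X ~ Geometric(p=0.121) (number of trials until the first success, k ≥ 1).

The Shannon entropy measures the uncertainty or information content of the distribution.

For a Geometric distribution with p=0.121 (number of trials until the first success, k ≥ 1):
H(X) = 3.0489 nats

(In bits, this would be 4.3986 bits.)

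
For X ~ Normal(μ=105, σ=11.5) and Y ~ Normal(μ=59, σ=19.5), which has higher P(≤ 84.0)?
Y has higher probability (P(Y ≤ 84.0) = 0.9001 > P(X ≤ 84.0) = 0.0339)

Compute P(≤ 84.0) for each distribution:

X ~ Normal(μ=105, σ=11.5):
P(X ≤ 84.0) = 0.0339

Y ~ Normal(μ=59, σ=19.5):
P(Y ≤ 84.0) = 0.9001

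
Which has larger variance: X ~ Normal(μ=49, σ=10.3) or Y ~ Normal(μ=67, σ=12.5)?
Y has larger variance (156.2500 > 106.0900)

Compute the variance for each distribution:

X ~ Normal(μ=49, σ=10.3):
Var(X) = 106.0900

Y ~ Normal(μ=67, σ=12.5):
Var(Y) = 156.2500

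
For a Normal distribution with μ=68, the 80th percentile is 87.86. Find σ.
σ = 23.5973

For X ~ Normal(μ, σ), the p-th percentile satisfies x = μ + z_p × σ,
where z_p = Φ⁻¹(p) is the standard normal quantile.

Step 1: z_{0.8} = Φ⁻¹(0.8) = 0.8416

Step 2: Solve for σ:
87.86 = 68 + 0.8416 × σ
σ = (87.86 - 68) / 0.8416
σ = 19.86 / 0.8416
σ = 23.5973

Verification: μ + z × σ = 68 + 0.8416 × 23.5973 = 87.86 ✓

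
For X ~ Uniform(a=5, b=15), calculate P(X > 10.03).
0.497000

We have X ~ Uniform(a=5, b=15).

P(X > 10.03) = 1 - P(X ≤ 10.03)
                = 1 - F(10.03)
                = 1 - 0.503000
                = 0.497000

So there's approximately a 49.7% chance that X exceeds 10.03.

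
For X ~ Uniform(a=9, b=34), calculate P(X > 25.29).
0.348400

We have X ~ Uniform(a=9, b=34).

P(X > 25.29) = 1 - P(X ≤ 25.29)
                = 1 - F(25.29)
                = 1 - 0.651600
                = 0.348400

So there's approximately a 34.8% chance that X exceeds 25.29.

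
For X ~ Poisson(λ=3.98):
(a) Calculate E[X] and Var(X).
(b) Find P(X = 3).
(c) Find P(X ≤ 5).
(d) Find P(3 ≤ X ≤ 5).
(a) E[X] = 3.9800, Var(X) = 3.9800
(b) P(X = 3) = 0.196339
(c) P(X ≤ 5) = 0.788248
(d) P(3 ≤ X ≤ 5) = 0.547200

We have X ~ Poisson(λ=3.98).

(a) Moments:
E[X] = 3.9800
Var(X) = 3.9800
σ = √Var(X) = 1.9950

(b) Point probability using PMF:
P(X = 3) = 0.196339

(c) Cumulative probability using CDF:
P(X ≤ 5) = F(5) = 0.788248

(d) Range probability:
P(3 ≤ X ≤ 5) = P(X ≤ 5) - P(X ≤ 2)
                   = F(5) - F(2)
                   = 0.788248 - 0.241048
                   = 0.547200

This means approximately 54.7% of outcomes fall in the interval [3, 5].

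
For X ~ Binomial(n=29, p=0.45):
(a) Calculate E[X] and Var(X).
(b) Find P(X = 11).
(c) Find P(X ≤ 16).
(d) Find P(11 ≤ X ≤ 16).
(a) E[X] = 13.0500, Var(X) = 7.1775
(b) P(X = 11) = 0.112437
(c) P(X ≤ 16) = 0.900784
(d) P(11 ≤ X ≤ 16) = 0.729937

We have X ~ Binomial(n=29, p=0.45).

(a) Moments:
E[X] = 13.0500
Var(X) = 7.1775
σ = √Var(X) = 2.6791

(b) Point probability using PMF:
P(X = 11) = 0.112437

(c) Cumulative probability using CDF:
P(X ≤ 16) = F(16) = 0.900784

(d) Range probability:
P(11 ≤ X ≤ 16) = P(X ≤ 16) - P(X ≤ 10)
                   = F(16) - F(10)
                   = 0.900784 - 0.170847
                   = 0.729937

This means approximately 73.0% of outcomes fall in the interval [11, 16].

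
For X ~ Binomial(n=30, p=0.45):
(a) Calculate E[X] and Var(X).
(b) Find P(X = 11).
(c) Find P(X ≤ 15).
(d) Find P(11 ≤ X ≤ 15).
(a) E[X] = 13.5000, Var(X) = 7.4250
(b) P(X = 11) = 0.097642
(c) P(X ≤ 15) = 0.769091
(d) P(11 ≤ X ≤ 15) = 0.634047

We have X ~ Binomial(n=30, p=0.45).

(a) Moments:
E[X] = 13.5000
Var(X) = 7.4250
σ = √Var(X) = 2.7249

(b) Point probability using PMF:
P(X = 11) = 0.097642

(c) Cumulative probability using CDF:
P(X ≤ 15) = F(15) = 0.769091

(d) Range probability:
P(11 ≤ X ≤ 15) = P(X ≤ 15) - P(X ≤ 10)
                   = F(15) - F(10)
                   = 0.769091 - 0.135045
                   = 0.634047

This means approximately 63.4% of outcomes fall in the interval [11, 15].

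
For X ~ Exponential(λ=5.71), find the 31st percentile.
0.0650

We have X ~ Exponential(λ=5.71).

We want to find x such that P(X ≤ x) = 0.31.

This is the 31st percentile, which means 31% of values fall below this point.

Using the inverse CDF (quantile function):
x = F⁻¹(0.31) = 0.0650

Verification: P(X ≤ 0.0650) = 0.31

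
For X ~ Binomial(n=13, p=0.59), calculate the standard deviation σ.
1.7733

We have X ~ Binomial(n=13, p=0.59).

For a Binomial distribution with n=13, p=0.59:
σ = √Var(X) = 1.7733

The standard deviation is the square root of the variance.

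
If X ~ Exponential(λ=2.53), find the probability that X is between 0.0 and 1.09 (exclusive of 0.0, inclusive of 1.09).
0.936562

We have X ~ Exponential(λ=2.53).

To find P(0.0 < X ≤ 1.09), we use:
P(0.0 < X ≤ 1.09) = P(X ≤ 1.09) - P(X ≤ 0.0)
                 = F(1.09) - F(0.0)
                 = 0.936562 - 0.000000
                 = 0.936562

So there's approximately a 93.7% chance that X falls in this range.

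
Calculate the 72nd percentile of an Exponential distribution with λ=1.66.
0.7668

We have X ~ Exponential(λ=1.66).

We want to find x such that P(X ≤ x) = 0.72.

This is the 72nd percentile, which means 72% of values fall below this point.

Using the inverse CDF (quantile function):
x = F⁻¹(0.72) = 0.7668

Verification: P(X ≤ 0.7668) = 0.72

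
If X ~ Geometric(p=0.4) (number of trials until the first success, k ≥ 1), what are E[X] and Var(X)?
E[X] = 2.5000, Var(X) = 3.7500

We have X ~ Geometric(p=0.4) (number of trials until the first success, k ≥ 1).

For a Geometric distribution with p=0.4 (number of trials until the first success, k ≥ 1):

Expected value:
E[X] = 2.5000

Variance:
Var(X) = 3.7500

Standard deviation:
σ = √Var(X) = 1.9365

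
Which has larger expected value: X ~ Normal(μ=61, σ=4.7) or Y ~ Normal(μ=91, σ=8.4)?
Y has larger mean (91.0000 > 61.0000)

Compute the expected value for each distribution:

X ~ Normal(μ=61, σ=4.7):
E[X] = 61.0000

Y ~ Normal(μ=91, σ=8.4):
E[Y] = 91.0000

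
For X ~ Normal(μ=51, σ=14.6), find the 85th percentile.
66.1319

We have X ~ Normal(μ=51, σ=14.6).

We want to find x such that P(X ≤ x) = 0.85.

This is the 85th percentile, which means 85% of values fall below this point.

Using the inverse CDF (quantile function):
x = F⁻¹(0.85) = 66.1319

Verification: P(X ≤ 66.1319) = 0.85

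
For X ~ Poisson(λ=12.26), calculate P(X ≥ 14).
0.346184

We have X ~ Poisson(λ=12.26).

For discrete distributions, P(X ≥ 14) = 1 - P(X ≤ 13).

P(X ≤ 13) = 0.653816
P(X ≥ 14) = 1 - 0.653816 = 0.346184

So there's approximately a 34.6% chance that X is at least 14.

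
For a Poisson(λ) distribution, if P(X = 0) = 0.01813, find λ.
λ = 4.0102

For a Poisson(λ) distribution, the PMF at 0 is:
P(X = 0) = λ^0 e^(-λ) / 0! = e^(-λ)

Given P(X = 0) = 0.01813:
e^(-λ) = 0.01813
-λ = ln(0.01813)
λ = -ln(0.01813) = 4.0102

Verification: e^(-4.0102) = 0.01813 ✓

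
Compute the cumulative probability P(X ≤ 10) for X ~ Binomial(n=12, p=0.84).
0.594509

We have X ~ Binomial(n=12, p=0.84).

The CDF gives us P(X ≤ k).

Using the CDF:
P(X ≤ 10) = 0.594509

This means there's approximately a 59.5% chance that X is at most 10.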